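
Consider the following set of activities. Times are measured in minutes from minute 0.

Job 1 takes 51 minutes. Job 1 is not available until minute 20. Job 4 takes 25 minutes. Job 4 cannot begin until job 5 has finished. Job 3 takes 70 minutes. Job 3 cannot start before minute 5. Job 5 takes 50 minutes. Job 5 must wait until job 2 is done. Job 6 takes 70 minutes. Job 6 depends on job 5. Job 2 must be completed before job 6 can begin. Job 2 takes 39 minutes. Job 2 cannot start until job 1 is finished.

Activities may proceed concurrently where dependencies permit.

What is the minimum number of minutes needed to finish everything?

Job 3 waits on its own release at minute 5, so it starts at minute 5 and finishes at 5 + 70 = minute 75.
Job 1 cannot begin until its own release at minute 20. It runs from minute 20 to 20 + 51 = minute 71.
Job 2 waits on job 1 (finishes minute 71), so it starts at minute 71 and finishes at 71 + 39 = minute 110.
Job 5 cannot begin until job 2 (finishes minute 110). It runs from minute 110 to 110 + 50 = minute 160.
Job 6 needs all of job 5 (finishes minute 160); job 2 (finishes minute 110). That puts its earliest start at minute 160; it finishes at 160 + 70 = minute 230.
Job 4 cannot begin until job 5 (finishes minute 160). It runs from minute 160 to 160 + 25 = minute 185.
All tasks are finished once the last one completes. Finish times: Job 1 at 71, Job 2 at 110, Job 3 at 75, Job 4 at 185, Job 5 at 160, Job 6 at 230. The latest is minute 230.

230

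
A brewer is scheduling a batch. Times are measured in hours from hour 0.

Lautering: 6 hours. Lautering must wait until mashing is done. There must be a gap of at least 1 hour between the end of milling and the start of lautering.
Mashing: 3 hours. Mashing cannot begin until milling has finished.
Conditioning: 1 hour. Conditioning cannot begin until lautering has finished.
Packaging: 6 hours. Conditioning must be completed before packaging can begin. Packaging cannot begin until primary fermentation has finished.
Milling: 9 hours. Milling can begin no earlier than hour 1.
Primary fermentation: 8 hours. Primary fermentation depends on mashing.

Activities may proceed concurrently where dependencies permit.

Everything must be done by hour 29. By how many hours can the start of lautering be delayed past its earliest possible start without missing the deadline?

3

Milling waits on its own release at hour 1, so it starts at hour 1 and finishes at 1 + 9 = hour 10.
After milling (finishes hour 10), mashing can start at hour 10 and finishes at hour 13.
For lautering: mashing (finishes hour 13); milling (finishes hour 10, plus 1-hour gap → hour 11). Taking the maximum gives a start of hour 13, and it finishes at 13 + 6 = hour 19.

Working backward from the deadline:
Packaging has no dependents, so it just needs to finish by hour 29. Starting by 29 − 6 = hour 23 achieves that.
Conditioning must finish before packaging (must start by hour 23). With a 1-hour duration, conditioning must start by 23 − 1 = hour 22.
Lautering feeds into conditioning (must start by hour 22); so lautering must finish by hour 22 and therefore start by hour 16.
So lautering can start as early as hour 13 and as late as hour 16, giving 16 − 13 = 3 hours of slack.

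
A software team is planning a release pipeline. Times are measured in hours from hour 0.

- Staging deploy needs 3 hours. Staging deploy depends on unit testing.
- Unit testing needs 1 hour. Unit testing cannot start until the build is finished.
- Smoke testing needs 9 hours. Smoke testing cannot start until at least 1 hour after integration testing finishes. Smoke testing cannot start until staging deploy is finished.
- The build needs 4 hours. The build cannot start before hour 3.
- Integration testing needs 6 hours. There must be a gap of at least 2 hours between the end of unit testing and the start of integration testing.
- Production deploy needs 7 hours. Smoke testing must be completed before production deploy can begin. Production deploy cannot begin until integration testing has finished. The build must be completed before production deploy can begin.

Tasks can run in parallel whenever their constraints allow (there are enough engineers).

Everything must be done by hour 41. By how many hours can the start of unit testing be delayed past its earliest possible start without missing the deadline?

The build waits on its own release at hour 3, so it starts at hour 3 and finishes at 3 + 4 = hour 7.
Unit testing cannot begin until the build (finishes hour 7). It runs from hour 7 to 7 + 1 = hour 8.

Working backward from the deadline:
Production deploy has no dependents, so it just needs to finish by hour 41. Starting by 41 − 7 = hour 34 achieves that.
Smoke testing has to be done before production deploy (must start by hour 34). That means finishing by hour 34, i.e. starting by 34 − 9 = hour 25.
Integration testing must finish in time for smoke testing (must start by hour 25, minus 1-hour gap → hour 24); production deploy (must start by hour 34). The tightest is hour 24, so integration testing must start by 24 − 6 = hour 18.
Staging deploy must finish before smoke testing (must start by hour 25). With a 3-hour duration, staging deploy must start by 25 − 3 = hour 22.
For unit testing: integration testing (must start by hour 18, minus 2-hour gap → hour 16); staging deploy (must start by hour 22). The most restrictive is hour 16; with a 1-hour duration, unit testing must start by hour 15.
So unit testing can start as early as hour 7 and as late as hour 15, giving 15 − 7 = 8 hours of slack.

8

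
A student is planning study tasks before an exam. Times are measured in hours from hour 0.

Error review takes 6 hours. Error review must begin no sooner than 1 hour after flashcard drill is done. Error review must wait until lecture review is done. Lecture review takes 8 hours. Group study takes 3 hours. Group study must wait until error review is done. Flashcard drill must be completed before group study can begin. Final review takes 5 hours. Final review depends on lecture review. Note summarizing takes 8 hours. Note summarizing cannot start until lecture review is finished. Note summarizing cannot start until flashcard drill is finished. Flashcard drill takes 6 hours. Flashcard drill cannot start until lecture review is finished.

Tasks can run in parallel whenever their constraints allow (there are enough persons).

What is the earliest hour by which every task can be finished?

Lecture review can start immediately at hour 0; it finishes at hour 8.
After lecture review (finishes hour 8), final review can start at hour 8 and finishes at hour 13.
Flashcard drill cannot begin until lecture review (finishes hour 8). It runs from hour 8 to 8 + 6 = hour 14.
For note summarizing: lecture review (finishes hour 8); flashcard drill (finishes hour 14). Taking the maximum gives a start of hour 14, and it finishes at 14 + 8 = hour 22.
Error review cannot start until flashcard drill (finishes hour 14, plus 1-hour gap → hour 15); lecture review (finishes hour 8). The controlling bound is hour 15, so error review finishes at 15 + 6 = hour 21.
For group study: error review (finishes hour 21); flashcard drill (finishes hour 14). Taking the maximum gives a start of hour 21, and it finishes at 21 + 3 = hour 24.
All tasks are finished once the last one completes. Finish times: Lecture review at 8, Flashcard drill at 14, Error review at 21, Group study at 24, Note summarizing at 22, Final review at 13. The latest is hour 24.

24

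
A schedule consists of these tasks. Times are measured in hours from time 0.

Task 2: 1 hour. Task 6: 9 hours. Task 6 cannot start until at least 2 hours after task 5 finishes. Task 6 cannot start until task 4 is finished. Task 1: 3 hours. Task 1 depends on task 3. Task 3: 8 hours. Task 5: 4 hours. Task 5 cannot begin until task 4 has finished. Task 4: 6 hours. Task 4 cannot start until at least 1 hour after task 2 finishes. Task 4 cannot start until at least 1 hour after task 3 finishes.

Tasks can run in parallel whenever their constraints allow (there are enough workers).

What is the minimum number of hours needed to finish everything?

30

Task 3 has no prerequisites, so it starts at hour 0 and finishes at hour 8.
Task 1 waits on task 3 (finishes hour 8), so it starts at hour 8 and finishes at 8 + 3 = hour 11.
Task 2 can start immediately at hour 0; it finishes at hour 1.
Task 4 cannot start until task 2 (finishes hour 1, plus 1-hour gap → hour 2); task 3 (finishes hour 8, plus 1-hour gap → hour 9). The controlling bound is hour 9, so task 4 finishes at 9 + 6 = hour 15.
After task 4 (finishes hour 15), task 5 can start at hour 15 and finishes at hour 19.
Task 6 has to wait for task 5 (finishes hour 19, plus 2-hour gap → hour 21); task 4 (finishes hour 15). The latest of these is hour 21, so task 6 runs hour 21 to 21 + 9 = hour 30.
All tasks are finished once the last one completes. Finish times: Task 1 at 11, Task 2 at 1, Task 3 at 8, Task 4 at 15, Task 5 at 19, Task 6 at 30. The latest is hour 30.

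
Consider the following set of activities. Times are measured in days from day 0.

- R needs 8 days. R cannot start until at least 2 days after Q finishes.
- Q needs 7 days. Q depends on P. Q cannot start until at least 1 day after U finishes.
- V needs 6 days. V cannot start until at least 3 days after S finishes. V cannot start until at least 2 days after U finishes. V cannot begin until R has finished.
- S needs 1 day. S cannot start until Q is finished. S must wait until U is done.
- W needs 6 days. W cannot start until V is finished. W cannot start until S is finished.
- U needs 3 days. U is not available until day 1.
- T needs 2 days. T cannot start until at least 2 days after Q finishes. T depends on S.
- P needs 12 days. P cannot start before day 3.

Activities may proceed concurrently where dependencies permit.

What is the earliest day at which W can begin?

38

After its own release at day 1, U can start at day 1 and finishes at day 4.
P waits on its own release at day 3, so it starts at day 3 and finishes at 3 + 12 = day 15.
Q needs all of P (finishes day 15); U (finishes day 4, plus 1-day gap → day 5). That puts its earliest start at day 15; it finishes at 15 + 7 = day 22.
S needs all of Q (finishes day 22); U (finishes day 4). That puts its earliest start at day 22; it finishes at 22 + 1 = day 23.
R cannot begin until Q (finishes day 22, plus 2-day gap → day 24). It runs from day 24 to 24 + 8 = day 32.
V needs all of S (finishes day 23, plus 3-day gap → day 26); U (finishes day 4, plus 2-day gap → day 6); R (finishes day 32). That puts its earliest start at day 32; it finishes at 32 + 6 = day 38.
W waits on V (finishes day 38); S (finishes day 23). The latest of these is day 38, which is the earliest W can start.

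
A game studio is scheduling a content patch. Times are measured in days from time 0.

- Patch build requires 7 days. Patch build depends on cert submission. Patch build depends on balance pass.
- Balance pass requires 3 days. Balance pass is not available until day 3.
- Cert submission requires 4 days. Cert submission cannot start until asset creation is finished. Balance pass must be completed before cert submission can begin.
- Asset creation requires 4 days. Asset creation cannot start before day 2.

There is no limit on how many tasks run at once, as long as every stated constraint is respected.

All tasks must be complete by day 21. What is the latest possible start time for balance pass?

Patch build must finish by day 21; it takes 7 days, so it must start by 21 − 7 = day 14.
Cert submission has to be done before patch build (must start by day 14). That means finishing by day 14, i.e. starting by 14 − 4 = day 10.
Balance pass has several dependents: cert submission (must start by day 10); patch build (must start by day 14). The earliest of those limits is day 10, so balance pass must start by 10 − 3 = day 7.

7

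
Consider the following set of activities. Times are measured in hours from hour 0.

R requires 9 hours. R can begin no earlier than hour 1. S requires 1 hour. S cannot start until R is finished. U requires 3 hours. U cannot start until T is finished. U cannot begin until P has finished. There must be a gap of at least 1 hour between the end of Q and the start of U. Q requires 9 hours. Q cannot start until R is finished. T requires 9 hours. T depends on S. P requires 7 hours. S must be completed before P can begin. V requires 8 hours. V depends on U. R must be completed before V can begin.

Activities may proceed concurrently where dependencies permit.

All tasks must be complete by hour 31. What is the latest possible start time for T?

11

V has no dependents, so it just needs to finish by hour 31. Starting by 31 − 8 = hour 23 achieves that.
Since V (must start by hour 23) depends on it, U must finish by hour 23. Backing off its 3-hour duration gives a latest start of hour 20.
Since U (must start by hour 20) depends on it, T must finish by hour 20. Backing off its 9-hour duration gives a latest start of hour 11.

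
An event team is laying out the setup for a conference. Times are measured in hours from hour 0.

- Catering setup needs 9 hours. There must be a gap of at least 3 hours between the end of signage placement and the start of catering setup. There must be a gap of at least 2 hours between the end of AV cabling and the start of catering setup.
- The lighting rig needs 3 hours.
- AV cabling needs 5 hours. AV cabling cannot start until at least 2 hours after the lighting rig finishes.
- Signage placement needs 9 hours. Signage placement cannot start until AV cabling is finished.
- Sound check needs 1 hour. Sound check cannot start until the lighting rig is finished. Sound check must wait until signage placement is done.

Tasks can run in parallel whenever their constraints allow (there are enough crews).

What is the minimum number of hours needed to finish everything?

The lighting rig can start immediately at hour 0; it finishes at hour 3.
After the lighting rig (finishes hour 3, plus 2-hour gap → hour 5), AV cabling can start at hour 5 and finishes at hour 10.
Signage placement waits on AV cabling (finishes hour 10), so it starts at hour 10 and finishes at 10 + 9 = hour 19.
Sound check has to wait for the lighting rig (finishes hour 3); signage placement (finishes hour 19). The latest of these is hour 19, so sound check runs hour 19 to 19 + 1 = hour 20.
Catering setup needs all of signage placement (finishes hour 19, plus 3-hour gap → hour 22); AV cabling (finishes hour 10, plus 2-hour gap → hour 12). That puts its earliest start at hour 22; it finishes at 22 + 9 = hour 31.
All tasks are finished once the last one completes. Finish times: The lighting rig at 3, AV cabling at 10, Signage placement at 19, Catering setup at 31, Sound check at 20. The latest is hour 31.

31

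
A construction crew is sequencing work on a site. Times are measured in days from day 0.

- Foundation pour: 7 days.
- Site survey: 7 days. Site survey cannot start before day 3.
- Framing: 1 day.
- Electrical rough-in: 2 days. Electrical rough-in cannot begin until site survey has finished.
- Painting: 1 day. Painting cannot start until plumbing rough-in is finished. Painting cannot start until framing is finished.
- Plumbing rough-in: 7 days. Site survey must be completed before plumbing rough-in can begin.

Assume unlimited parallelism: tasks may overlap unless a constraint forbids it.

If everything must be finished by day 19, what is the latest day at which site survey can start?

Painting must finish by day 19; it takes 1 day, so it must start by 19 − 1 = day 18.
Since painting (must start by day 18) depends on it, plumbing rough-in must finish by day 18. Backing off its 7-day duration gives a latest start of day 11.
Nothing follows electrical rough-in; the deadline of day 19 is its only limit. It must start by 19 − 2 = day 17.
Site survey has several dependents: plumbing rough-in (must start by day 11); electrical rough-in (must start by day 17). The earliest of those limits is day 11, so site survey must start by 11 − 7 = day 4.

4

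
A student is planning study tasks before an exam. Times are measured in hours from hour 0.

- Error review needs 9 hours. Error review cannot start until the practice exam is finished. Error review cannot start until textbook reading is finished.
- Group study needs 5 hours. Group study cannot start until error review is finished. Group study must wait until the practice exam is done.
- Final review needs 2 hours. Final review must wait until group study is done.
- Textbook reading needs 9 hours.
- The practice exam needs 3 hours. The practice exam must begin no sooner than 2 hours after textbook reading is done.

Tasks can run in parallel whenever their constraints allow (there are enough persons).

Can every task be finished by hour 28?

Textbook reading has no prerequisites, so it starts at hour 0 and finishes at hour 9.
After textbook reading (finishes hour 9, plus 2-hour gap → hour 11), the practice exam can start at hour 11 and finishes at hour 14.
Error review has to wait for the practice exam (finishes hour 14); textbook reading (finishes hour 9). The latest of these is hour 14, so error review runs hour 14 to 14 + 9 = hour 23.
For group study: error review (finishes hour 23); the practice exam (finishes hour 14). Taking the maximum gives a start of hour 23, and it finishes at 23 + 5 = hour 28.
Final review waits on group study (finishes hour 28), so it starts at hour 28 and finishes at 28 + 2 = hour 30.
The earliest everything can be done is hour 30, which is after the deadline of 28, so it is not possible.

No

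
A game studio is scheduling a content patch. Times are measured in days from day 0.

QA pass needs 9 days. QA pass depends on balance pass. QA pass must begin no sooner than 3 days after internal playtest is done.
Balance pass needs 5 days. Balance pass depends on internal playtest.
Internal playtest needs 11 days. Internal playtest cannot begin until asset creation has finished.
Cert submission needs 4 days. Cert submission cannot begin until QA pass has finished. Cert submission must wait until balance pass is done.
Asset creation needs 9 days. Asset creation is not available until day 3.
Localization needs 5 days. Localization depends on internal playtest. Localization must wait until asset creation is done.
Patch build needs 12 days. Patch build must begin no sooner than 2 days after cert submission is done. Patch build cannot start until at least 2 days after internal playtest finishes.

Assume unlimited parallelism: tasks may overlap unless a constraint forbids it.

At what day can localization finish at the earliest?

Asset creation waits on its own release at day 3, so it starts at day 3 and finishes at 3 + 9 = day 12.
Internal playtest cannot begin until asset creation (finishes day 12). It runs from day 12 to 12 + 11 = day 23.
Localization needs all of internal playtest (finishes day 23); asset creation (finishes day 12). That puts its earliest start at day 23; it finishes at 23 + 5 = day 28.

28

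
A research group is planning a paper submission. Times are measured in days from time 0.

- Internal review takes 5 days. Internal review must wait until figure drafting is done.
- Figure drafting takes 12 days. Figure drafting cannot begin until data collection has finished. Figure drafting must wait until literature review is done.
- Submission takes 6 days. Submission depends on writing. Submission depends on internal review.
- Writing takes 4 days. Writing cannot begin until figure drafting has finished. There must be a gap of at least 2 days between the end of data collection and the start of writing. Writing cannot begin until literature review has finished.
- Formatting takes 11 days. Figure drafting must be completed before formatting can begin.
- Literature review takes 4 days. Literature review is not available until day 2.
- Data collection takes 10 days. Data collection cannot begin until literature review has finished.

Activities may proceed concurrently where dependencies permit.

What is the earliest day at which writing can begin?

28

Literature review cannot begin until its own release at day 2. It runs from day 2 to 2 + 4 = day 6.
After literature review (finishes day 6), data collection can start at day 6 and finishes at day 16.
Figure drafting needs all of data collection (finishes day 16); literature review (finishes day 6). That puts its earliest start at day 16; it finishes at 16 + 12 = day 28.
Writing waits on figure drafting (finishes day 28); data collection (finishes day 16, plus 2-day gap → day 18); literature review (finishes day 6). The latest of these is day 28, which is the earliest writing can start.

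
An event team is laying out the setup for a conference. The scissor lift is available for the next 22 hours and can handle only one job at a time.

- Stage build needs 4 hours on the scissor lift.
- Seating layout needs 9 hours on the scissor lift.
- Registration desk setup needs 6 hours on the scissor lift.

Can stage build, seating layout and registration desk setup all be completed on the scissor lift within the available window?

Yes

Running back to back, the jobs need 4 + 9 + 6 = 19 hours on the scissor lift.
Since 19 ≤ 22, they fit within the window.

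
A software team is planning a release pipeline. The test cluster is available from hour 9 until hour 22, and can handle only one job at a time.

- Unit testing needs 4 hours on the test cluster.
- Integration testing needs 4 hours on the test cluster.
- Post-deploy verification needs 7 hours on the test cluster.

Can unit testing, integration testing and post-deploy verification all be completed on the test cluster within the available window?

The test cluster window is 22 − 9 = 13 hours.
Running back to back, the jobs need 4 + 4 + 7 = 15 hours on the test cluster.
Since 15 > 13, they cannot all fit.

No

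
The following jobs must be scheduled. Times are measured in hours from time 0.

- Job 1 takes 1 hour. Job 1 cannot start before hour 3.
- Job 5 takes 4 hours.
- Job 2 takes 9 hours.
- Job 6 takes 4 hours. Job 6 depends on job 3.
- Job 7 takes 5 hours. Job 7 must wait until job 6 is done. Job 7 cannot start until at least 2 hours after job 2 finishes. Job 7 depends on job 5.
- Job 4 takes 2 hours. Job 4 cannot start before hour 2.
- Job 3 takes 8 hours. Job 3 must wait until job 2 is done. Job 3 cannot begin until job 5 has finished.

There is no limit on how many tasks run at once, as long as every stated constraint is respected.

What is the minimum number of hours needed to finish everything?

Nothing blocks job 5, so it runs from hour 0 to hour 4.
After its own release at hour 2, job 4 can start at hour 2 and finishes at hour 4.
Job 2 can start immediately at hour 0; it finishes at hour 9.
Job 3 needs all of job 2 (finishes hour 9); job 5 (finishes hour 4). That puts its earliest start at hour 9; it finishes at 9 + 8 = hour 17.
Job 6 cannot begin until job 3 (finishes hour 17). It runs from hour 17 to 17 + 4 = hour 21.
For job 7: job 6 (finishes hour 21); job 2 (finishes hour 9, plus 2-hour gap → hour 11); job 5 (finishes hour 4). Taking the maximum gives a start of hour 21, and it finishes at 21 + 5 = hour 26.
Job 1 waits on its own release at hour 3, so it starts at hour 3 and finishes at 3 + 1 = hour 4.
All tasks are finished once the last one completes. Finish times: Job 1 at 4, Job 2 at 9, Job 3 at 17, Job 4 at 4, Job 5 at 4, Job 6 at 21, Job 7 at 26. The latest is hour 26.

26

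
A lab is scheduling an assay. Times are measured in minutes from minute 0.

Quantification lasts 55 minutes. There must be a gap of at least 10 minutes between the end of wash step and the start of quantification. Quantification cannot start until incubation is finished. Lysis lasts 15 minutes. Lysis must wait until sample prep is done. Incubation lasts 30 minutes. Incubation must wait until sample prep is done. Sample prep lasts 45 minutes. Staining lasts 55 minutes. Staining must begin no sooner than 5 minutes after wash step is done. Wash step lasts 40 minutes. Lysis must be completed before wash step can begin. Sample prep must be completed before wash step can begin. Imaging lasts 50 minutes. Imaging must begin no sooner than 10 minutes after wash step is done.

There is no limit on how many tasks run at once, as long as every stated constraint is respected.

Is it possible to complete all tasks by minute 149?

Sample prep can start immediately at minute 0; it finishes at minute 45.
After sample prep (finishes minute 45), incubation can start at minute 45 and finishes at minute 75.
Lysis cannot begin until sample prep (finishes minute 45). It runs from minute 45 to 45 + 15 = minute 60.
Wash step has to wait for lysis (finishes minute 60); sample prep (finishes minute 45). The latest of these is minute 60, so wash step runs minute 60 to 60 + 40 = minute 100.
Quantification needs all of wash step (finishes minute 100, plus 10-minute gap → minute 110); incubation (finishes minute 75). That puts its earliest start at minute 110; it finishes at 110 + 55 = minute 165.
After wash step (finishes minute 100, plus 10-minute gap → minute 110), imaging can start at minute 110 and finishes at minute 160.
After wash step (finishes minute 100, plus 5-minute gap → minute 105), staining can start at minute 105 and finishes at minute 160.
The earliest everything can be done is minute 165, which is after the deadline of 149, so it is not possible.

No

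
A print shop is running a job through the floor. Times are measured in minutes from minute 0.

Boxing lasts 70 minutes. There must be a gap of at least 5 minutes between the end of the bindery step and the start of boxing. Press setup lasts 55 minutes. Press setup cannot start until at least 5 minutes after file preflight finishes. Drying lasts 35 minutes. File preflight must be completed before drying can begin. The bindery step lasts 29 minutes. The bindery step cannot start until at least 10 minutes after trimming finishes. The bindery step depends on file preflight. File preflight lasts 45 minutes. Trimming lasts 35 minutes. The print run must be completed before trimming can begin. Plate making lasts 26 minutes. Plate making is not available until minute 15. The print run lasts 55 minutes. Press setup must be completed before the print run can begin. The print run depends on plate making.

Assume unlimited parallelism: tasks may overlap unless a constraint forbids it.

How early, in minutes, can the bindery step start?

205

Plate making cannot begin until its own release at minute 15. It runs from minute 15 to 15 + 26 = minute 41.
Nothing blocks file preflight, so it runs from minute 0 to minute 45.
Press setup waits on file preflight (finishes minute 45, plus 5-minute gap → minute 50), so it starts at minute 50 and finishes at 50 + 55 = minute 105.
The print run cannot start until press setup (finishes minute 105); plate making (finishes minute 41). The controlling bound is minute 105, so the print run finishes at 105 + 55 = minute 160.
After the print run (finishes minute 160), trimming can start at minute 160 and finishes at minute 195.
The bindery step waits on trimming (finishes minute 195, plus 10-minute gap → minute 205); file preflight (finishes minute 45). The latest of these is minute 205, which is the earliest the bindery step can start.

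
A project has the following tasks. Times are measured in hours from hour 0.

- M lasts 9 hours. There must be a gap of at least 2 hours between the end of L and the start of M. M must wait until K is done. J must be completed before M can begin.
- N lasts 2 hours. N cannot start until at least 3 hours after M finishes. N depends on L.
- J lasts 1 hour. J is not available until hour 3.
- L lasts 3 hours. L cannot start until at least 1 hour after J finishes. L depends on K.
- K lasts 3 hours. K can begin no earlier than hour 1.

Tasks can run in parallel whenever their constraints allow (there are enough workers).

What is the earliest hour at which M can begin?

After its own release at hour 1, K can start at hour 1 and finishes at hour 4.
After its own release at hour 3, J can start at hour 3 and finishes at hour 4.
L has to wait for J (finishes hour 4, plus 1-hour gap → hour 5); K (finishes hour 4). The latest of these is hour 5, so L runs hour 5 to 5 + 3 = hour 8.
M waits on L (finishes hour 8, plus 2-hour gap → hour 10); K (finishes hour 4); J (finishes hour 4). The latest of these is hour 10, which is the earliest M can start.

10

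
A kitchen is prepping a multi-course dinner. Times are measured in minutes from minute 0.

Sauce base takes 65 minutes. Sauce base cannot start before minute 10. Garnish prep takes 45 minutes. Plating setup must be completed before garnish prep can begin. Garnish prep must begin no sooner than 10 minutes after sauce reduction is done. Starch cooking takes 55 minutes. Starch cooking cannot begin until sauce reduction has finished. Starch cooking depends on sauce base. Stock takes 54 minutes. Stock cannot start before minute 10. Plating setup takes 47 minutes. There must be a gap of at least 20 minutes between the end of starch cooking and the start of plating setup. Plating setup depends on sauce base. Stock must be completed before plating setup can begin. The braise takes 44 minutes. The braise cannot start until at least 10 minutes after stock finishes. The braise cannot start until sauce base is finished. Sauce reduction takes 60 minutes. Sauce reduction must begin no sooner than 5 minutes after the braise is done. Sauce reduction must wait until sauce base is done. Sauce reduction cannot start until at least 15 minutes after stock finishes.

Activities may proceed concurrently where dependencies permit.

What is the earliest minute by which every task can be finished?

351

After its own release at minute 10, sauce base can start at minute 10 and finishes at minute 75.
Stock cannot begin until its own release at minute 10. It runs from minute 10 to 10 + 54 = minute 64.
The braise needs all of stock (finishes minute 64, plus 10-minute gap → minute 74); sauce base (finishes minute 75). That puts its earliest start at minute 75; it finishes at 75 + 44 = minute 119.
Sauce reduction has to wait for the braise (finishes minute 119, plus 5-minute gap → minute 124); sauce base (finishes minute 75); stock (finishes minute 64, plus 15-minute gap → minute 79). The latest of these is minute 124, so sauce reduction runs minute 124 to 124 + 60 = minute 184.
Starch cooking cannot start until sauce reduction (finishes minute 184); sauce base (finishes minute 75). The controlling bound is minute 184, so starch cooking finishes at 184 + 55 = minute 239.
Plating setup has to wait for starch cooking (finishes minute 239, plus 20-minute gap → minute 259); sauce base (finishes minute 75); stock (finishes minute 64). The latest of these is minute 259, so plating setup runs minute 259 to 259 + 47 = minute 306.
Garnish prep needs all of plating setup (finishes minute 306); sauce reduction (finishes minute 184, plus 10-minute gap → minute 194). That puts its earliest start at minute 306; it finishes at 306 + 45 = minute 351.
All tasks are finished once the last one completes. Finish times: Stock at 64, Sauce base at 75, The braise at 119, Sauce reduction at 184, Starch cooking at 239, Plating setup at 306, Garnish prep at 351. The latest is minute 351.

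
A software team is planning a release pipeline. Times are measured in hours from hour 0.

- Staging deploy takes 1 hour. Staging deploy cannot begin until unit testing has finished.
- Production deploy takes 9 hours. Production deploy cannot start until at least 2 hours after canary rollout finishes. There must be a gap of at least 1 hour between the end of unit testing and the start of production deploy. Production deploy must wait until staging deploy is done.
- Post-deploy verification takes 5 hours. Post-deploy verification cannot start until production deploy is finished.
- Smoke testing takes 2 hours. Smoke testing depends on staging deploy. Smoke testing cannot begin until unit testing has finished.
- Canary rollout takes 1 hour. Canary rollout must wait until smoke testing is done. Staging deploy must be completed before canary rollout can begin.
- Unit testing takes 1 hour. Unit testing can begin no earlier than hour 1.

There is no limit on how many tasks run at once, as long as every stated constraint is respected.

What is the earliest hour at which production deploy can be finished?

17

Unit testing waits on its own release at hour 1, so it starts at hour 1 and finishes at 1 + 1 = hour 2.
Staging deploy cannot begin until unit testing (finishes hour 2). It runs from hour 2 to 2 + 1 = hour 3.
Smoke testing needs all of staging deploy (finishes hour 3); unit testing (finishes hour 2). That puts its earliest start at hour 3; it finishes at 3 + 2 = hour 5.
Canary rollout needs all of smoke testing (finishes hour 5); staging deploy (finishes hour 3). That puts its earliest start at hour 5; it finishes at 5 + 1 = hour 6.
Production deploy needs all of canary rollout (finishes hour 6, plus 2-hour gap → hour 8); unit testing (finishes hour 2, plus 1-hour gap → hour 3); staging deploy (finishes hour 3). That puts its earliest start at hour 8; it finishes at 8 + 9 = hour 17.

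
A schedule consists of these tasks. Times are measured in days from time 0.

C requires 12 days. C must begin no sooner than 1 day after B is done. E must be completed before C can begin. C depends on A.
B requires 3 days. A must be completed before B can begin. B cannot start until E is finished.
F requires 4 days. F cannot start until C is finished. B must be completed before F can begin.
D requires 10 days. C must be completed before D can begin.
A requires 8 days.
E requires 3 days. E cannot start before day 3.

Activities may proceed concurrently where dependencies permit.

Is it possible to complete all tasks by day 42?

Yes

E cannot begin until its own release at day 3. It runs from day 3 to 3 + 3 = day 6.
Nothing blocks A, so it runs from day 0 to day 8.
B has to wait for A (finishes day 8); E (finishes day 6). The latest of these is day 8, so B runs day 8 to 8 + 3 = day 11.
C cannot start until B (finishes day 11, plus 1-day gap → day 12); E (finishes day 6); A (finishes day 8). The controlling bound is day 12, so C finishes at 12 + 12 = day 24.
F has to wait for C (finishes day 24); B (finishes day 11). The latest of these is day 24, so F runs day 24 to 24 + 4 = day 28.
After C (finishes day 24), D can start at day 24 and finishes at day 34.
Every task is finished by day 34, which is no later than the deadline of 42, so the schedule is feasible.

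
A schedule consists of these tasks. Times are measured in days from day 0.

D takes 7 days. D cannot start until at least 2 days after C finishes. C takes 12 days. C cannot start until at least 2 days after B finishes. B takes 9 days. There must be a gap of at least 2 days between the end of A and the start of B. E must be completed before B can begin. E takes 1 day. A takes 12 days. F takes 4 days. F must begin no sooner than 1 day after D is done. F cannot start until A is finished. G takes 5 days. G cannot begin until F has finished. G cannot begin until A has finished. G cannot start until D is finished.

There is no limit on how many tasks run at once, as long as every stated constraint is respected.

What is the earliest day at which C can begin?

25

Nothing blocks E, so it runs from day 0 to day 1.
A has no prerequisites, so it starts at day 0 and finishes at day 12.
B needs all of A (finishes day 12, plus 2-day gap → day 14); E (finishes day 1). That puts its earliest start at day 14; it finishes at 14 + 9 = day 23.
C waits on B (finishes day 23, plus 2-day gap → day 25), so the earliest it can start is day 25.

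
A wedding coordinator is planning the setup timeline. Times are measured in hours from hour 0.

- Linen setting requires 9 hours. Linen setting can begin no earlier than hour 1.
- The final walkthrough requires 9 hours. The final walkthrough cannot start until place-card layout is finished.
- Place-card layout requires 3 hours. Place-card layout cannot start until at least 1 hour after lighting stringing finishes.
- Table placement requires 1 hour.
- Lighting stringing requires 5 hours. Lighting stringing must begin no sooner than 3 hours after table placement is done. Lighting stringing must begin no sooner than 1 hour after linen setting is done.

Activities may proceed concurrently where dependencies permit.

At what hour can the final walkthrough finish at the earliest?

29

Linen setting cannot begin until its own release at hour 1. It runs from hour 1 to 1 + 9 = hour 10.
Table placement has no prerequisites, so it starts at hour 0 and finishes at hour 1.
Lighting stringing needs all of table placement (finishes hour 1, plus 3-hour gap → hour 4); linen setting (finishes hour 10, plus 1-hour gap → hour 11). That puts its earliest start at hour 11; it finishes at 11 + 5 = hour 16.
Place-card layout cannot begin until lighting stringing (finishes hour 16, plus 1-hour gap → hour 17). It runs from hour 17 to 17 + 3 = hour 20.
The final walkthrough waits on place-card layout (finishes hour 20), so it starts at hour 20 and finishes at 20 + 9 = hour 29.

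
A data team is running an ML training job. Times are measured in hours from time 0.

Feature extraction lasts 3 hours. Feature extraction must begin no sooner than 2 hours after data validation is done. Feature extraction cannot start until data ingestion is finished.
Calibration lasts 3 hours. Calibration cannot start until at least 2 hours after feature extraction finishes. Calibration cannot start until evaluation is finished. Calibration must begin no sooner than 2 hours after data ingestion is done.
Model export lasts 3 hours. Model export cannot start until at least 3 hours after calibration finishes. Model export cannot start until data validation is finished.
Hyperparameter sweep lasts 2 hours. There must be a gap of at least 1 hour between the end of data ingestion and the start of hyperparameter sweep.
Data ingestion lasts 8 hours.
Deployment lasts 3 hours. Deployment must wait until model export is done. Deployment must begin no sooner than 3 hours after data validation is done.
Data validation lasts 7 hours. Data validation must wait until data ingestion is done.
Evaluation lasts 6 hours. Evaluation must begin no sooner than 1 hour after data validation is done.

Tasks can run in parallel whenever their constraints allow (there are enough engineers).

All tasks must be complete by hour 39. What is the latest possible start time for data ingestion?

5

Deployment has no dependents, so it just needs to finish by hour 39. Starting by 39 − 3 = hour 36 achieves that.
Model export has to be done before deployment (must start by hour 36). That means finishing by hour 36, i.e. starting by 36 − 3 = hour 33.
Calibration has to be done before model export (must start by hour 33, minus 3-hour gap → hour 30). That means finishing by hour 30, i.e. starting by 30 − 3 = hour 27.
Feature extraction has to be done before calibration (must start by hour 27, minus 2-hour gap → hour 25). That means finishing by hour 25, i.e. starting by 25 − 3 = hour 22.
Evaluation feeds into calibration (must start by hour 27); so evaluation must finish by hour 27 and therefore start by hour 21.
Data validation has several dependents: feature extraction (must start by hour 22, minus 2-hour gap → hour 20); evaluation (must start by hour 21, minus 1-hour gap → hour 20); model export (must start by hour 33); deployment (must start by hour 36, minus 3-hour gap → hour 33). The earliest of those limits is hour 20, so data validation must start by 20 − 7 = hour 13.
Hyperparameter sweep has no dependents, so it just needs to finish by hour 39. Starting by 39 − 2 = hour 37 achieves that.
Data ingestion has several dependents: data validation (must start by hour 13); feature extraction (must start by hour 22); hyperparameter sweep (must start by hour 37, minus 1-hour gap → hour 36); calibration (must start by hour 27, minus 2-hour gap → hour 25). The earliest of those limits is hour 13, so data ingestion must start by 13 − 8 = hour 5.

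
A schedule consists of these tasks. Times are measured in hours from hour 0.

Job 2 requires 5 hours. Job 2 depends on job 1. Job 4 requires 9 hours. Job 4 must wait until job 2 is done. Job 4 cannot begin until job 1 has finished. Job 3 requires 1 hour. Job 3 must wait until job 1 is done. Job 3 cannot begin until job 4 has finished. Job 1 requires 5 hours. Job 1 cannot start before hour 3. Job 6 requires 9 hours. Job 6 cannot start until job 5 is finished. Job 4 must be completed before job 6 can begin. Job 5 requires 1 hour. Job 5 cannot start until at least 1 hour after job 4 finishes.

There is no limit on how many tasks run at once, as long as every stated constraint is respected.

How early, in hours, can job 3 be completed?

23

Job 1 cannot begin until its own release at hour 3. It runs from hour 3 to 3 + 5 = hour 8.
Job 2 cannot begin until job 1 (finishes hour 8). It runs from hour 8 to 8 + 5 = hour 13.
Job 4 needs all of job 2 (finishes hour 13); job 1 (finishes hour 8). That puts its earliest start at hour 13; it finishes at 13 + 9 = hour 22.
For job 3: job 1 (finishes hour 8); job 4 (finishes hour 22). Taking the maximum gives a start of hour 22, and it finishes at 22 + 1 = hour 23.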